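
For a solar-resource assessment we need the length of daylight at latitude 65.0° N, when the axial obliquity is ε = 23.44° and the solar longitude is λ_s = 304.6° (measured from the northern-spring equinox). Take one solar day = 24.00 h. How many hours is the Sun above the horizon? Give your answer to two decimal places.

5.60 h

Solar declination: sin δ = sin ε · sin λ_s = sin 23.44° × sin 304.6° = -0.32743, so δ = -19.113°.
cos H₀ = −tan φ · tan δ = −tan(+65.0°) × tan(-19.113°) = 0.7432, so H₀ = 0.7330 rad = 42.00°.
Daylight = 2H₀/(2π) × 24.00 h = (0.7330/π) × 24.00 = 5.60 h.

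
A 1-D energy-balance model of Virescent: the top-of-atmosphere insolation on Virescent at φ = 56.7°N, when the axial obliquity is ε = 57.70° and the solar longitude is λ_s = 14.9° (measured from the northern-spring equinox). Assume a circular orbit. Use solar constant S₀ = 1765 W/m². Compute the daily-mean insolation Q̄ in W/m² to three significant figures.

Solar declination: sin δ = sin ε · sin λ_s = sin 57.70° × sin 14.9° = 0.21734, so δ = +12.553°.
cos H₀ = −tan(+56.7°) tan(+12.553°) = -0.3390, H₀ = 1.9166 rad.
Bracket: H₀ sin φ sin δ + cos φ cos δ sin H₀ = 1.9166×0.83581×0.21734 + 0.54902×0.97609×0.94079 = 0.348160 + 0.504163 = 0.852323.
Q̄ = (S₀/π) × [bracket] = (1765/π) × 0.852323 = 478.8 W/m².

Q̄ ≈ 479 W/m²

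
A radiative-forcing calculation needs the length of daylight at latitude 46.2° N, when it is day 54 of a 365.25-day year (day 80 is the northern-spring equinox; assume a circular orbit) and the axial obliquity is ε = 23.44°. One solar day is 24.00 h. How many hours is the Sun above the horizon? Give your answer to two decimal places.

10.60 h

Solar longitude: L_s = 360° × (54 − 80)/365.25 = -25.626°, i.e. -25.626° + 360° = 334.374°.
sin δ = sin 23.44° × sin 334.374° = -0.17204, so δ = -9.907°.
cos h₀ = −tan ϕ · tan δ = −tan(+46.2°) × tan(-9.907°) = 0.1821, so h₀ = 1.3877 rad = 79.51°.
Daylight = 2h₀/(2π) × 24.00 h = (1.3877/π) × 24.00 = 10.60 h.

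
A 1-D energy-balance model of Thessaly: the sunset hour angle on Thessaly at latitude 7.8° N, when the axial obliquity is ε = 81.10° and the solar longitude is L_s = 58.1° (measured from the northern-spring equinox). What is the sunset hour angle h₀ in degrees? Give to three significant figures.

h₀ = 102°

Solar declination: sin δ = sin ε · sin L_s = sin 81.10° × sin 58.1° = 0.83875, so δ = +57.008°.
cos h₀ = −tan ϕ · tan δ = −tan(+7.8°) × tan(+57.008°) = -0.2110, so h₀ = 1.7834 rad = 102.18°.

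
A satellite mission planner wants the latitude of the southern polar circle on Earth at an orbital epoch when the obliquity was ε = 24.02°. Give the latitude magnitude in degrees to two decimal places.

65.98°

The polar circle is the lowest latitude that experiences at least one full rotation of continuous darkness at the northern-summer solstice; it lies at |φ| = 90° − ε = 90° − 24.02° = 65.98°.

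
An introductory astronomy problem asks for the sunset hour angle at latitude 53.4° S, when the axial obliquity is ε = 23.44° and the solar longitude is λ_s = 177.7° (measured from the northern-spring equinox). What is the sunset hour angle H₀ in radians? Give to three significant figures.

Solar declination: sin δ = sin ε · sin λ_s = sin 23.44° × sin 177.7° = 0.01596, so δ = +0.915°.
cos H₀ = −tan φ · tan δ = −tan(-53.4°) × tan(+0.915°) = 0.0215, so H₀ = 1.5493 rad = 88.77°.

H₀ = 1.55 rad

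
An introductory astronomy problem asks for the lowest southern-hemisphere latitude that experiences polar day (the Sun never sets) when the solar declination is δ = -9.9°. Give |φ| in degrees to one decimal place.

Polar day requires cos H₀ = −tan φ tan δ ≤ −1, i.e. tan φ tan δ ≥ 1.
The boundary is |tan φ| · |tan δ| = 1, so |φ| = 90° − |δ| = 90° − 9.9° = 80.1° in the southern hemisphere.

|φ| = 80.1°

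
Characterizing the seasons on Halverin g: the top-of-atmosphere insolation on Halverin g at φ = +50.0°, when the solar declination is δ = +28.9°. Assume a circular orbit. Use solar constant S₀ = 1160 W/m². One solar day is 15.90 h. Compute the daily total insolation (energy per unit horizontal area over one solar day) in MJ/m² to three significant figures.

26.9 MJ/m²

cos H₀ = −tan(+50.0°) tan(+28.900°) = -0.6579, H₀ = 2.2888 rad.
Bracket: H₀ sin φ sin δ + cos φ cos δ sin H₀ = 2.2888×0.76604×0.48328 + 0.64279×0.87546×0.75312 = 0.847341 + 0.423808 = 1.271149.
Q̄ = (S₀/π) × [bracket] = (1160/π) × 1.271149 = 469.36 W/m².
Daily total = Q̄ × 15.90 h × 3600 s/h = 469.36 × 15.90 × 3600 / 10⁶ = 26.87 MJ/m².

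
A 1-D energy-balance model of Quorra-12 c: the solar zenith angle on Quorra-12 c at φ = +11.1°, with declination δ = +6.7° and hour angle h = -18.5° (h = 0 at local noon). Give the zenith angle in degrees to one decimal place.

cos θ_z = sin φ sin δ + cos φ cos δ cos h = 0.022462 + 0.924228 = 0.946690.
θ_z = arccos(0.946690) = 18.8°.

θ_z = 18.8°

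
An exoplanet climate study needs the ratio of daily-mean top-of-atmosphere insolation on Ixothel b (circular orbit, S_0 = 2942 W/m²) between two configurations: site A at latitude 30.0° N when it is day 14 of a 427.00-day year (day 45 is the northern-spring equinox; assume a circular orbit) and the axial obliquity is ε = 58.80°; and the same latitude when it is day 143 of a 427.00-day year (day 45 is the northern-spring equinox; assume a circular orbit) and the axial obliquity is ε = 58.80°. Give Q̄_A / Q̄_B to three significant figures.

— Configuration A (ϕ=+30.0°):
Solar longitude: L_s = 360° × (14 − 45)/427.00 = -26.136°, i.e. -26.136° + 360° = 333.864°.
sin δ = sin 58.80° × sin 333.864° = -0.37679, so δ = -22.135°.
cos h₀ = −tan(+30.0°) tan(-22.135°) = 0.2348, h₀ = 1.3337 rad.
Bracket: h₀ sin ϕ sin δ + cos ϕ cos δ sin h₀ = 1.3337×0.50000×-0.37679 + 0.86603×0.92630×0.97203 = -0.251262 + 0.779766 = 0.528504.
Q̄ = (S_0/π) × [bracket] = (2942/π) × 0.528504 = 494.93 W/m².
— Configuration B (ϕ=+30.0°):
Solar longitude: L_s = 360° × (143 − 45)/427.00 = 82.623°.
sin δ = sin 58.80° × sin 82.623° = 0.84828, so δ = +58.026°.
cos h₀ = −tan(+30.0°) tan(+58.026°) = -0.9249, h₀ = 2.7515 rad.
Bracket: h₀ sin ϕ sin δ + cos ϕ cos δ sin h₀ = 2.7515×0.50000×0.84828 + 0.86603×0.52954×0.38028 = 1.167021 + 0.174395 = 1.341416.
Q̄ = (S_0/π) × [bracket] = (2942/π) × 1.341416 = 1256.2 W/m².
Ratio Q̄_A / Q̄_B = 494.93 / 1256.2 = 0.3940.

Q̄_A / Q̄_B ≈ 0.394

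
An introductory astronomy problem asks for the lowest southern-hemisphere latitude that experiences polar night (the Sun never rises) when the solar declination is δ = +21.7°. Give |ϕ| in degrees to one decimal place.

|ϕ| = 68.3°

Polar night requires cos h₀ = −tan ϕ tan δ ≥ 1, i.e. tan ϕ tan δ ≤ −1.
The boundary is |tan ϕ| · |tan δ| = 1, so |ϕ| = 90° − |δ| = 90° − 21.7° = 68.3° in the southern hemisphere.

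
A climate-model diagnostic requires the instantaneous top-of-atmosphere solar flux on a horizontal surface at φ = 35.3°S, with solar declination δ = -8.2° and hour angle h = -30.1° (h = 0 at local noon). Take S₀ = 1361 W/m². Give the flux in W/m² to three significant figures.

cos θ_z = sin φ sin δ + cos φ cos δ cos h = 0.082419 + 0.698864 = 0.781283.
Flux = S₀ · cos θ_z = 1361 × 0.781283 = 1063 W/m².

1.06e+03 W/m²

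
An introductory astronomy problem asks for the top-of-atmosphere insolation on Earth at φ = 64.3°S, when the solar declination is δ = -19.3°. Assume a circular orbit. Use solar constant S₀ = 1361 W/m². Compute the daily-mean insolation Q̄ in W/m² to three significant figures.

Q̄ ≈ 429 W/m²

cos H₀ = −tan(-64.3°) tan(-19.300°) = -0.7277, H₀ = 2.3857 rad.
Bracket: H₀ sin φ sin δ + cos φ cos δ sin H₀ = 2.3857×-0.90108×-0.33051 + 0.43366×0.94380×0.68595 = 0.710500 + 0.280751 = 0.991251.
Q̄ = (S₀/π) × [bracket] = (1361/π) × 0.991251 = 429.4 W/m².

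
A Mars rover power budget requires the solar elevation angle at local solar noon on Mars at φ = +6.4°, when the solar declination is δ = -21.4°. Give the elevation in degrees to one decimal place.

62.2°

At local noon the hour angle is zero, so the zenith angle equals |φ − δ| = |+6.4° − (-21.400°)| = 27.800°.
Elevation = 90° − 27.800° = 62.2°.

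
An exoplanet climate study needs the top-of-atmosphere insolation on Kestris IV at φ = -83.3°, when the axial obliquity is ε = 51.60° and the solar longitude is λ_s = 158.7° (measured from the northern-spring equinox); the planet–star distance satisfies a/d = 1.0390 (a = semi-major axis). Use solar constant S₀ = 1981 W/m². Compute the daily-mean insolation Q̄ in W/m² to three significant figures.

Q̄ ≈ 0.00 W/m²

Solar declination: sin δ = sin ε · sin λ_s = sin 51.60° × sin 158.7° = 0.28468, so δ = +16.540°.
cos H₀ = −tan(-83.3°) tan(+16.540°) = 2.5279 ≥ 1 ⇒ polar night, H₀ = 0 and Q̄ = 0.
Inverse-square distance factor (a/d)² = 1.0390² = 1.079521.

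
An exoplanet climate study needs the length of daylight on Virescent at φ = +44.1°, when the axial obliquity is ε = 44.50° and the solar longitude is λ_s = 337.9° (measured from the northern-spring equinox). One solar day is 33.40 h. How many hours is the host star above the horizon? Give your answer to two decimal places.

Solar declination: sin δ = sin ε · sin λ_s = sin 44.50° × sin 337.9° = -0.26370, so δ = -15.290°.
cos H₀ = −tan φ · tan δ = −tan(+44.1°) × tan(-15.290°) = 0.2649, so H₀ = 1.3027 rad = 74.64°.
Daylight = 2H₀/(2π) × 33.40 h = (1.3027/π) × 33.40 = 13.85 h.

13.85 h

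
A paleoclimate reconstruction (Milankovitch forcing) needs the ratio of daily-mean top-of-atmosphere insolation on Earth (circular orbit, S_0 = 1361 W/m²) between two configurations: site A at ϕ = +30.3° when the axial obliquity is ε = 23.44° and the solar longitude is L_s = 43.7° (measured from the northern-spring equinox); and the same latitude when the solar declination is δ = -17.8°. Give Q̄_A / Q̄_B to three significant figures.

Q̄_A / Q̄_B ≈ 1.78

— Configuration A (ϕ=+30.3°):
Solar declination: sin δ = sin ε · sin L_s = sin 23.44° × sin 43.7° = 0.27483, so δ = +15.952°.
cos h₀ = −tan(+30.3°) tan(+15.952°) = -0.1670, h₀ = 1.7386 rad.
Bracket: h₀ sin ϕ sin δ + cos ϕ cos δ sin h₀ = 1.7386×0.50453×0.27483 + 0.86340×0.96149×0.98595 = 0.241074 + 0.818487 = 1.059561.
Q̄ = (S_0/π) × [bracket] = (1361/π) × 1.059561 = 459.02 W/m².
— Configuration B (ϕ=+30.3°):
cos h₀ = −tan(+30.3°) tan(-17.800°) = 0.1876, h₀ = 1.3821 rad.
Bracket: h₀ sin ϕ sin δ + cos ϕ cos δ sin h₀ = 1.3821×0.50453×-0.30570 + 0.86340×0.95213×0.98224 = -0.213168 + 0.807469 = 0.594301.
Q̄ = (S_0/π) × [bracket] = (1361/π) × 0.594301 = 257.46 W/m².
Ratio Q̄_A / Q̄_B = 459.02 / 257.46 = 1.783.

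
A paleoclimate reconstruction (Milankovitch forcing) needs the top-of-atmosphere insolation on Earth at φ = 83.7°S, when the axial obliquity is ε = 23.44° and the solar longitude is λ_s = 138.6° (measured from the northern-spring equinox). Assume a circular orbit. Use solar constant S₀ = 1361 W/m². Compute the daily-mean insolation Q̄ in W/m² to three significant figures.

Solar declination: sin δ = sin ε · sin λ_s = sin 23.44° × sin 138.6° = 0.26306, so δ = +15.252°.
cos H₀ = −tan(-83.7°) tan(+15.252°) = 2.4698 ≥ 1 ⇒ polar night, H₀ = 0 and Q̄ = 0.

Q̄ ≈ 0.00 W/m²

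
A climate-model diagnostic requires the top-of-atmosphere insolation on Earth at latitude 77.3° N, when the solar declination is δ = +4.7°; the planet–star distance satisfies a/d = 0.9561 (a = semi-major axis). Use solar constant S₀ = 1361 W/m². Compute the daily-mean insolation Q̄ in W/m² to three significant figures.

Q̄ ≈ 142 W/m²

cos H₀ = −tan(+77.3°) tan(+4.700°) = -0.3648, H₀ = 1.9442 rad.
Bracket: H₀ sin φ sin δ + cos φ cos δ sin H₀ = 1.9442×0.97553×0.08194 + 0.21985×0.99664×0.93108 = 0.155409 + 0.204010 = 0.359419.
Inverse-square distance factor (a/d)² = 0.9561² = 0.914127.
Q̄ = (S₀/π) × 0.914127 × [bracket] = (1361/π) × 0.914127 × 0.359419 = 142.3 W/m².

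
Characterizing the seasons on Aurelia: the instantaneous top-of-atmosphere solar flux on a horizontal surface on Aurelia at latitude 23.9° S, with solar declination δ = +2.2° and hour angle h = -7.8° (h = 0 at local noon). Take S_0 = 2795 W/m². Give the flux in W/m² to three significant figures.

2.49e+03 W/m²

cos θ_z = sin ϕ sin δ + cos ϕ cos δ cos h = -0.015552 + 0.905127 = 0.889575.
Flux = S_0 · cos θ_z = 2795 × 0.889575 = 2486 W/m².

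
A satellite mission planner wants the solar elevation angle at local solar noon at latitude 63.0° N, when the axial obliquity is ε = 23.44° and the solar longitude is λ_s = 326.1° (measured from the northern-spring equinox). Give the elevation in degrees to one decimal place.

14.2°

Solar declination: sin δ = sin ε · sin λ_s = sin 23.44° × sin 326.1° = -0.22186, so δ = -12.819°.
At local noon the hour angle is zero, so the zenith angle equals |φ − δ| = |+63.0° − (-12.819°)| = 75.819°.
Elevation = 90° − 75.819° = 14.2°.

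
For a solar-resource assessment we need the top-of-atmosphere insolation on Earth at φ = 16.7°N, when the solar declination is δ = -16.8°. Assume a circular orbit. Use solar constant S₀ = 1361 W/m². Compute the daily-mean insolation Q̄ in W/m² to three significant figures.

cos H₀ = −tan(+16.7°) tan(-16.800°) = 0.0906, H₀ = 1.4801 rad.
Bracket: H₀ sin φ sin δ + cos φ cos δ sin H₀ = 1.4801×0.28736×-0.28903 + 0.95782×0.95732×0.99589 = -0.122931 + 0.913172 = 0.790241.
Q̄ = (S₀/π) × [bracket] = (1361/π) × 0.790241 = 342.3 W/m².

Q̄ ≈ 342 W/m²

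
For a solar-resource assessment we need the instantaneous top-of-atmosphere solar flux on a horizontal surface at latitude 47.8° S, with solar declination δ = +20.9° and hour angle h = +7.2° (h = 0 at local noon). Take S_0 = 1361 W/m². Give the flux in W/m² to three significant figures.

488 W/m²

cos θ_z = sin ϕ sin δ + cos ϕ cos δ cos h = -0.264273 + 0.622576 = 0.358303.
Flux = S_0 · cos θ_z = 1361 × 0.358303 = 487.7 W/m².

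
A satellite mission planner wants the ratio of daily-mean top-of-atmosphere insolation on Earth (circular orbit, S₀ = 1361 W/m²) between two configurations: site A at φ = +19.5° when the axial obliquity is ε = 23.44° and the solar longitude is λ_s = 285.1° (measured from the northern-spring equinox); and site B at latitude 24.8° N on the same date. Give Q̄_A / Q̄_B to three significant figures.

Q̄_A / Q̄_B ≈ 1.13

— Configuration A (φ=+19.5°):
Solar declination: sin δ = sin ε · sin λ_s = sin 23.44° × sin 285.1° = -0.38405, so δ = -22.585°.
cos H₀ = −tan(+19.5°) tan(-22.585°) = 0.1473, H₀ = 1.4230 rad.
Bracket: H₀ sin φ sin δ + cos φ cos δ sin H₀ = 1.4230×0.33381×-0.38405 + 0.94264×0.92331×0.98909 = -0.182428 + 0.860853 = 0.678425.
Q̄ = (S₀/π) × [bracket] = (1361/π) × 0.678425 = 293.91 W/m².
— Configuration B (φ=+24.8°):
cos H₀ = −tan(+24.8°) tan(-22.585°) = 0.1922, H₀ = 1.3774 rad.
Bracket: H₀ sin φ sin δ + cos φ cos δ sin H₀ = 1.3774×0.41945×-0.38405 + 0.90778×0.92331×0.98136 = -0.221885 + 0.822539 = 0.600654.
Q̄ = (S₀/π) × [bracket] = (1361/π) × 0.600654 = 260.22 W/m².
Ratio Q̄_A / Q̄_B = 293.91 / 260.22 = 1.129.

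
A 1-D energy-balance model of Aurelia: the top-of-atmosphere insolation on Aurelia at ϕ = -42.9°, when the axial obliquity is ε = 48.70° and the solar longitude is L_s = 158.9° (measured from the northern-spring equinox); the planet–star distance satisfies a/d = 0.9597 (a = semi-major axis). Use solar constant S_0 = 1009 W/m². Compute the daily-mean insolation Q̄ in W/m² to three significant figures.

Q̄ ≈ 130 W/m²

Solar declination: sin δ = sin ε · sin L_s = sin 48.70° × sin 158.9° = 0.27045, so δ = +15.691°.
cos h₀ = −tan(-42.9°) tan(+15.691°) = 0.2610, h₀ = 1.3067 rad.
Bracket: h₀ sin ϕ sin δ + cos ϕ cos δ sin h₀ = 1.3067×-0.68072×0.27045 + 0.73254×0.96273×0.96533 = -0.240564 + 0.680788 = 0.440224.
Inverse-square distance factor (a/d)² = 0.9597² = 0.921024.
Q̄ = (S_0/π) × 0.921024 × [bracket] = (1009/π) × 0.921024 × 0.440224 = 130.2 W/m².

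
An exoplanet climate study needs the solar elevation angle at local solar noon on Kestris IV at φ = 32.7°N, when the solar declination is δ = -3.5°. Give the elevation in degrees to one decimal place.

53.8°

At local noon the hour angle is zero, so the zenith angle equals |φ − δ| = |+32.7° − (-3.500°)| = 36.200°.
Elevation = 90° − 36.200° = 53.8°.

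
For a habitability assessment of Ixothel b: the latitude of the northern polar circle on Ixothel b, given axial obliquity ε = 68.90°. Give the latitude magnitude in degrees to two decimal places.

21.10°

The polar circle is the lowest latitude that experiences at least one full rotation of continuous daylight at the northern-summer solstice; it lies at |ϕ| = 90° − ε = 90° − 68.90° = 21.10°.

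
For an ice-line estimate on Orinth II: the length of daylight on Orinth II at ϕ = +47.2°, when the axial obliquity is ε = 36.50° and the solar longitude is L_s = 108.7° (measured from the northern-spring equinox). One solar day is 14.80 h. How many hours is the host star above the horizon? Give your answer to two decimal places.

Solar declination: sin δ = sin ε · sin L_s = sin 36.50° × sin 108.7° = 0.56342, so δ = +34.293°.
cos h₀ = −tan ϕ · tan δ = −tan(+47.2°) × tan(+34.293°) = -0.7365, so h₀ = 2.3986 rad = 137.43°.
Daylight = 2h₀/(2π) × 14.80 h = (2.3986/π) × 14.80 = 11.30 h.

11.30 h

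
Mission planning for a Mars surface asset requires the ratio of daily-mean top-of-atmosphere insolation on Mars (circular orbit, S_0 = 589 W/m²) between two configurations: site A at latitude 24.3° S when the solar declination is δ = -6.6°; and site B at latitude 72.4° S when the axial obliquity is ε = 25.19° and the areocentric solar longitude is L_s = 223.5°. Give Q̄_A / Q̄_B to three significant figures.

Q̄_A / Q̄_B ≈ 1.12

— Configuration A (ϕ=-24.3°):
cos h₀ = −tan(-24.3°) tan(-6.600°) = -0.0522, h₀ = 1.6231 rad.
Bracket: h₀ sin ϕ sin δ + cos ϕ cos δ sin h₀ = 1.6231×-0.41151×-0.11494 + 0.91140×0.99337×0.99863 = 0.076771 + 0.904117 = 0.980888.
Q̄ = (S_0/π) × [bracket] = (589/π) × 0.980888 = 183.90 W/m².
— Configuration B (ϕ=-72.4°):
sin δ = sin 25.19° × sin 223.5° = -0.29298, so δ = -17.036°.
cos h₀ = −tan(-72.4°) tan(-17.036°) = -0.9660, h₀ = 2.8800 rad.
Bracket: h₀ sin ϕ sin δ + cos ϕ cos δ sin h₀ = 2.8800×-0.95319×-0.29298 + 0.30237×0.95612×0.25864 = 0.804285 + 0.074773 = 0.879058.
Q̄ = (S_0/π) × [bracket] = (589/π) × 0.879058 = 164.81 W/m².
Ratio Q̄_A / Q̄_B = 183.90 / 164.81 = 1.116.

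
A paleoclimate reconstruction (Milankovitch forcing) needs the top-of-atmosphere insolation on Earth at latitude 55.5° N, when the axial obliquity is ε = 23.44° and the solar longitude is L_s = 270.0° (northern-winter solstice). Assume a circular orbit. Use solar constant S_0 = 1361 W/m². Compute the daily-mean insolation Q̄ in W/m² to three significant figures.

Solar declination: sin δ = sin ε · sin L_s = sin 23.44° × sin 270.0° = -0.39779, so δ = -23.440°.
cos h₀ = −tan(+55.5°) tan(-23.440°) = 0.6308, h₀ = 0.8882 rad.
Bracket: h₀ sin ϕ sin δ + cos ϕ cos δ sin h₀ = 0.8882×0.82413×-0.39779 + 0.56641×0.91748×0.77591 = -0.291179 + 0.403217 = 0.112038.
Q̄ = (S_0/π) × [bracket] = (1361/π) × 0.112038 = 48.54 W/m².

Q̄ ≈ 48.5 W/m²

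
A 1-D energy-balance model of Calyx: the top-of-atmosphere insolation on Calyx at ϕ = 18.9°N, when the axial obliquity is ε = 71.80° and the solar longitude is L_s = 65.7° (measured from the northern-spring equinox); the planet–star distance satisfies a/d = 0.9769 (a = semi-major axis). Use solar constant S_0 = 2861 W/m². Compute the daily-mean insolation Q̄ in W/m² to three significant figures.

Q̄ ≈ 869 W/m²

Solar declination: sin δ = sin ε · sin L_s = sin 71.80° × sin 65.7° = 0.86581, so δ = +59.975°.
cos h₀ = −tan(+18.9°) tan(+59.975°) = -0.5924, h₀ = 2.2049 rad.
Bracket: h₀ sin ϕ sin δ + cos ϕ cos δ sin h₀ = 2.2049×0.32392×0.86581 + 0.94609×0.50038×0.80563 = 0.618371 + 0.381389 = 0.999760.
Inverse-square distance factor (a/d)² = 0.9769² = 0.954334.
Q̄ = (S_0/π) × 0.954334 × [bracket] = (2861/π) × 0.954334 × 0.999760 = 868.9 W/m².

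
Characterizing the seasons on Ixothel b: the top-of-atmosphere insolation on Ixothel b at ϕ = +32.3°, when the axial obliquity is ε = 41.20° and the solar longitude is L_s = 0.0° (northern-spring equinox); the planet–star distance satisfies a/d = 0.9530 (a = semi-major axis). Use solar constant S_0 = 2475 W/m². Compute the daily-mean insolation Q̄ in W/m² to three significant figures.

Solar declination: sin δ = sin ε · sin L_s = sin 41.20° × sin 0.0° = 0.00000, so δ = +0.000°.
cos h₀ = −tan(+32.3°) tan(+0.000°) = -0.0000, h₀ = 1.5708 rad.
Bracket: h₀ sin ϕ sin δ + cos ϕ cos δ sin h₀ = 1.5708×0.53435×0.00000 + 0.84526×1.00000×1.00000 = 0.000000 + 0.845260 = 0.845260.
Inverse-square distance factor (a/d)² = 0.9530² = 0.908209.
Q̄ = (S_0/π) × 0.908209 × [bracket] = (2475/π) × 0.908209 × 0.845260 = 604.8 W/m².

Q̄ ≈ 605 W/m²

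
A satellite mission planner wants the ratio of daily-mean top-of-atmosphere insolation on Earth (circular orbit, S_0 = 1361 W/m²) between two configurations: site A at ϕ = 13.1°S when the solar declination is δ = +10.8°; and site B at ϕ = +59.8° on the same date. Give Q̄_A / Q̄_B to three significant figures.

Q̄_A / Q̄_B ≈ 1.15

— Configuration A (ϕ=-13.1°):
cos h₀ = −tan(-13.1°) tan(+10.800°) = 0.0444, h₀ = 1.5264 rad.
Bracket: h₀ sin ϕ sin δ + cos ϕ cos δ sin h₀ = 1.5264×-0.22665×0.18738 + 0.97398×0.98229×0.99901 = -0.064826 + 0.955784 = 0.890958.
Q̄ = (S_0/π) × [bracket] = (1361/π) × 0.890958 = 385.98 W/m².
— Configuration B (ϕ=+59.8°):
cos h₀ = −tan(+59.8°) tan(+10.800°) = -0.3278, h₀ = 1.9047 rad.
Bracket: h₀ sin ϕ sin δ + cos ϕ cos δ sin h₀ = 1.9047×0.86427×0.18738 + 0.50302×0.98229×0.94476 = 0.308460 + 0.466817 = 0.775277.
Q̄ = (S_0/π) × [bracket] = (1361/π) × 0.775277 = 335.87 W/m².
Ratio Q̄_A / Q̄_B = 385.98 / 335.87 = 1.149.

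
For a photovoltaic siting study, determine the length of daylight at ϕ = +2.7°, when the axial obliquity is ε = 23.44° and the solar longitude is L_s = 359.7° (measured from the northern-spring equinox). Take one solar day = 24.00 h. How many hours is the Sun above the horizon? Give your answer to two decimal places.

Solar declination: sin δ = sin ε · sin L_s = sin 23.44° × sin 359.7° = -0.00208, so δ = -0.119°.
cos h₀ = −tan ϕ · tan δ = −tan(+2.7°) × tan(-0.119°) = 0.0001, so h₀ = 1.5707 rad = 89.99°.
Daylight = 2h₀/(2π) × 24.00 h = (1.5707/π) × 24.00 = 12.00 h.

12.00 h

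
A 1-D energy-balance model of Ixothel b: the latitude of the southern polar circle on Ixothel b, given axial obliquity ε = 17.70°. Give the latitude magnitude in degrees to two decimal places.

The polar circle is the lowest latitude that experiences at least one full rotation of continuous darkness at the northern-summer solstice; it lies at |φ| = 90° − ε = 90° − 17.70° = 72.30°.

72.30°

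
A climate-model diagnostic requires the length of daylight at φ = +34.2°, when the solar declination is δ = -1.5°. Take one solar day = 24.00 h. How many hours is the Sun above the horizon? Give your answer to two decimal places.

cos H₀ = −tan φ · tan δ = −tan(+34.2°) × tan(-1.500°) = 0.0178, so H₀ = 1.5530 rad = 88.98°.
Daylight = 2H₀/(2π) × 24.00 h = (1.5530/π) × 24.00 = 11.86 h.

11.86 h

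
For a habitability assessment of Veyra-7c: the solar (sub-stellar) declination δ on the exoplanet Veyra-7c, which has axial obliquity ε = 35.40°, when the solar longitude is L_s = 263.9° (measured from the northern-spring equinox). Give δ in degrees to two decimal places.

sin δ = sin ε · sin L_s = sin 35.40° × sin 263.9° = -0.576001.
δ = arcsin(-0.576001) = -35.17°.

δ = -35.17°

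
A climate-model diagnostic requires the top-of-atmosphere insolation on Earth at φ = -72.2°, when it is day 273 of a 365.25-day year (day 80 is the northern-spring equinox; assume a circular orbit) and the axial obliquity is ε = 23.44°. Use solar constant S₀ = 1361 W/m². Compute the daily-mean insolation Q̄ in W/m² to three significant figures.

Solar longitude: λ_s = 360° × (273 − 80)/365.25 = 190.226°.
sin δ = sin 23.44° × sin 190.226° = -0.07062, so δ = -4.050°.
cos H₀ = −tan(-72.2°) tan(-4.050°) = -0.2205, H₀ = 1.7931 rad.
Bracket: H₀ sin φ sin δ + cos φ cos δ sin H₀ = 1.7931×-0.95213×-0.07062 + 0.30570×0.99750×0.97539 = 0.120567 + 0.297431 = 0.417998.
Q̄ = (S₀/π) × [bracket] = (1361/π) × 0.417998 = 181.1 W/m².

Q̄ ≈ 181 W/m²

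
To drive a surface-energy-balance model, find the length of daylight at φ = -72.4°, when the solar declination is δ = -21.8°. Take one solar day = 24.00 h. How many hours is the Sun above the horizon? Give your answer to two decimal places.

24.00 h

Sunrise equation: cos H₀ = −tan φ · tan δ = -1.2609 ≤ −1, so the Sun never sets (polar day) and H₀ = π.
Daylight = 2H₀/(2π) × 24.00 h = (3.1416/π) × 24.00 = 24.00 h.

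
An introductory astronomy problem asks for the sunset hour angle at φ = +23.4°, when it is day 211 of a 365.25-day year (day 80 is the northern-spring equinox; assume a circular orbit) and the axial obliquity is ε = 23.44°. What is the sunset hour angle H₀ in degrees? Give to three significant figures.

Solar longitude: λ_s = 360° × (211 − 80)/365.25 = 129.117°.
sin δ = sin 23.44° × sin 129.117° = 0.30863, so δ = +17.977°.
cos H₀ = −tan φ · tan δ = −tan(+23.4°) × tan(+17.977°) = -0.1404, so H₀ = 1.7117 rad = 98.07°.

H₀ = 98.1°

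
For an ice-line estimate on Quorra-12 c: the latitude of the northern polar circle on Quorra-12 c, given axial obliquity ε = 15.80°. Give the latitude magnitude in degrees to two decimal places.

74.20°

The polar circle is the lowest latitude that experiences at least one full rotation of continuous daylight at the northern-summer solstice; it lies at |ϕ| = 90° − ε = 90° − 15.80° = 74.20°.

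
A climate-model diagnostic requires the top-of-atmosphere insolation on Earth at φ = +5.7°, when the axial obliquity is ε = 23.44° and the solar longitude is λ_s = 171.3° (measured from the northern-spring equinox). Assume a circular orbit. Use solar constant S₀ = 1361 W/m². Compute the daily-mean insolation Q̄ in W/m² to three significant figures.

Solar declination: sin δ = sin ε · sin λ_s = sin 23.44° × sin 171.3° = 0.06017, so δ = +3.450°.
cos H₀ = −tan(+5.7°) tan(+3.450°) = -0.0060, H₀ = 1.5768 rad.
Bracket: H₀ sin φ sin δ + cos φ cos δ sin H₀ = 1.5768×0.09932×0.06017 + 0.99506×0.99819×0.99998 = 0.009423 + 0.993239 = 1.002662.
Q̄ = (S₀/π) × [bracket] = (1361/π) × 1.002662 = 434.4 W/m².

Q̄ ≈ 434 W/m²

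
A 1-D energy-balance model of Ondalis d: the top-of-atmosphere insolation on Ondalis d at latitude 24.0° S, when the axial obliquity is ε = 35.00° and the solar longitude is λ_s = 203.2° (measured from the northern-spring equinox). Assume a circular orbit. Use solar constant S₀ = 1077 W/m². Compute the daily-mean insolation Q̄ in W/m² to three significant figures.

Q̄ ≈ 356 W/m²

Solar declination: sin δ = sin ε · sin λ_s = sin 35.00° × sin 203.2° = -0.22596, so δ = -13.059°.
cos H₀ = −tan(-24.0°) tan(-13.059°) = -0.1033, H₀ = 1.6743 rad.
Bracket: H₀ sin φ sin δ + cos φ cos δ sin H₀ = 1.6743×-0.40674×-0.22596 + 0.91355×0.97414×0.99465 = 0.153880 + 0.885164 = 1.039044.
Q̄ = (S₀/π) × [bracket] = (1077/π) × 1.039044 = 356.2 W/m².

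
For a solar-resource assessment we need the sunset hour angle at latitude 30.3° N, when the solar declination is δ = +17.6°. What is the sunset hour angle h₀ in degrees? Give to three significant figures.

cos h₀ = −tan ϕ · tan δ = −tan(+30.3°) × tan(+17.600°) = -0.1854, so h₀ = 1.7572 rad = 100.68°.

h₀ = 101°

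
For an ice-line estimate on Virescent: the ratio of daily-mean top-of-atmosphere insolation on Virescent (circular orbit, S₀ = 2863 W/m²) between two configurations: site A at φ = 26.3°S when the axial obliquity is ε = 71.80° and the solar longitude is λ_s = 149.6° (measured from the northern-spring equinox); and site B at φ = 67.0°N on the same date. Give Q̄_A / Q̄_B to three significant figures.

Q̄_A / Q̄_B ≈ 0.346

— Configuration A (φ=-26.3°):
Solar declination: sin δ = sin ε · sin λ_s = sin 71.80° × sin 149.6° = 0.48072, so δ = +28.732°.
cos H₀ = −tan(-26.3°) tan(+28.732°) = 0.2709, H₀ = 1.2964 rad.
Bracket: H₀ sin φ sin δ + cos φ cos δ sin H₀ = 1.2964×-0.44307×0.48072 + 0.89649×0.87688×0.96259 = -0.276124 + 0.756706 = 0.480582.
Q̄ = (S₀/π) × [bracket] = (2863/π) × 0.480582 = 437.96 W/m².
— Configuration B (φ=+67.0°):
cos H₀ = −tan(+67.0°) tan(+28.732°) = -1.2915 ≤ −1 ⇒ polar day, H₀ = π.
Bracket: H₀ sin φ sin δ + cos φ cos δ sin H₀ = 3.1416×0.92050×0.48072 + 0.39073×0.87688×0.00000 = 1.390167 + 0.000000 = 1.390167.
Q̄ = (S₀/π) × [bracket] = (2863/π) × 1.390167 = 1266.9 W/m².
Ratio Q̄_A / Q̄_B = 437.96 / 1266.9 = 0.3457.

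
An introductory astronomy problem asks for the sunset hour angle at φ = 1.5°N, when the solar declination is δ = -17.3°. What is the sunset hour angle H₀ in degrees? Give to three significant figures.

cos H₀ = −tan φ · tan δ = −tan(+1.5°) × tan(-17.300°) = 0.0082, so H₀ = 1.5626 rad = 89.53°.

H₀ = 89.5°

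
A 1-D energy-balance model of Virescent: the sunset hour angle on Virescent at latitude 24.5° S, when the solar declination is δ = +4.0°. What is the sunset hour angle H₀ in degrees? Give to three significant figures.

cos H₀ = −tan φ · tan δ = −tan(-24.5°) × tan(+4.000°) = 0.0319, so H₀ = 1.5389 rad = 88.17°.

H₀ = 88.2°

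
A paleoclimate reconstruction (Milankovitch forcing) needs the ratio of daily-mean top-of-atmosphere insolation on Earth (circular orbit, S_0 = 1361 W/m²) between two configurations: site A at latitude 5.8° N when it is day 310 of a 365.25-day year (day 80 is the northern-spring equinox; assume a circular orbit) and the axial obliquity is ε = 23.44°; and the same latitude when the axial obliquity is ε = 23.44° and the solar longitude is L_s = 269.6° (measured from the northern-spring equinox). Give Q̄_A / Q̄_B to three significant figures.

Q̄_A / Q̄_B ≈ 1.07

— Configuration A (ϕ=+5.8°):
Solar longitude: L_s = 360° × (310 − 80)/365.25 = 226.694°.
sin δ = sin 23.44° × sin 226.694° = -0.28947, so δ = -16.826°.
cos h₀ = −tan(+5.8°) tan(-16.826°) = 0.0307, h₀ = 1.5401 rad.
Bracket: h₀ sin ϕ sin δ + cos ϕ cos δ sin h₀ = 1.5401×0.10106×-0.28947 + 0.99488×0.95719×0.99953 = -0.045054 + 0.951842 = 0.906788.
Q̄ = (S_0/π) × [bracket] = (1361/π) × 0.906788 = 392.84 W/m².
— Configuration B (ϕ=+5.8°):
Solar declination: sin δ = sin ε · sin L_s = sin 23.44° × sin 269.6° = -0.39778, so δ = -23.439°.
cos h₀ = −tan(+5.8°) tan(-23.439°) = 0.0440, h₀ = 1.5267 rad.
Bracket: h₀ sin ϕ sin δ + cos ϕ cos δ sin h₀ = 1.5267×0.10106×-0.39778 + 0.99488×0.91748×0.99903 = -0.061373 + 0.911897 = 0.850524.
Q̄ = (S_0/π) × [bracket] = (1361/π) × 0.850524 = 368.46 W/m².
Ratio Q̄_A / Q̄_B = 392.84 / 368.46 = 1.066.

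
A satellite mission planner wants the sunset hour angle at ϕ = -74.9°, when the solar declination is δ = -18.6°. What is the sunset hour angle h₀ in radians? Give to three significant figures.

h₀ = 3.14 rad

Sunrise equation: cos h₀ = −tan ϕ · tan δ = -1.2473 ≤ −1, so the Sun never sets (polar day) and h₀ = π.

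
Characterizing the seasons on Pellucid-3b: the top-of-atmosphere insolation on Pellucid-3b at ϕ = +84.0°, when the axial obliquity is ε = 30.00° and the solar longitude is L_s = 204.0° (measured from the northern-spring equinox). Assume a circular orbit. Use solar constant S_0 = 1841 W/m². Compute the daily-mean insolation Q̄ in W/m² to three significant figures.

Solar declination: sin δ = sin ε · sin L_s = sin 30.00° × sin 204.0° = -0.20337, so δ = -11.734°.
cos h₀ = −tan(+84.0°) tan(-11.734°) = 1.9762 ≥ 1 ⇒ polar night, h₀ = 0 and Q̄ = 0.

Q̄ ≈ 0.00 W/m²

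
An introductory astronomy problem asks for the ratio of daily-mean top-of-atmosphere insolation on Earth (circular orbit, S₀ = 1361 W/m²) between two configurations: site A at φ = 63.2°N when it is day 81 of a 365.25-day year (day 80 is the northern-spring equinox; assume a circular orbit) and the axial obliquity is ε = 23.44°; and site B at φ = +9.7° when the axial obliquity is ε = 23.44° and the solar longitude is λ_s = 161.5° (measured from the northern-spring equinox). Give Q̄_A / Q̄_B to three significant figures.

— Configuration A (φ=+63.2°):
Solar longitude: λ_s = 360° × (81 − 80)/365.25 = 0.986°.
sin δ = sin 23.44° × sin 0.986° = 0.00684, so δ = +0.392°.
cos H₀ = −tan(+63.2°) tan(+0.392°) = -0.0135, H₀ = 1.5843 rad.
Bracket: H₀ sin φ sin δ + cos φ cos δ sin H₀ = 1.5843×0.89259×0.00684 + 0.45088×0.99998×0.99991 = 0.009673 + 0.450830 = 0.460503.
Q̄ = (S₀/π) × [bracket] = (1361/π) × 0.460503 = 199.50 W/m².
— Configuration B (φ=+9.7°):
Solar declination: sin δ = sin ε · sin λ_s = sin 23.44° × sin 161.5° = 0.12622, so δ = +7.251°.
cos H₀ = −tan(+9.7°) tan(+7.251°) = -0.0217, H₀ = 1.5925 rad.
Bracket: H₀ sin φ sin δ + cos φ cos δ sin H₀ = 1.5925×0.16849×0.12622 + 0.98570×0.99200×0.99976 = 0.033867 + 0.977580 = 1.011447.
Q̄ = (S₀/π) × [bracket] = (1361/π) × 1.011447 = 438.18 W/m².
Ratio Q̄_A / Q̄_B = 199.50 / 438.18 = 0.4553.

Q̄_A / Q̄_B ≈ 0.455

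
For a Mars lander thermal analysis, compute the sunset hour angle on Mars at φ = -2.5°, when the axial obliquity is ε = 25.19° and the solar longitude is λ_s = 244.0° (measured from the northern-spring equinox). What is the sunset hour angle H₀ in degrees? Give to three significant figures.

H₀ = 91.0°

Solar declination: sin δ = sin ε · sin λ_s = sin 25.19° × sin 244.0° = -0.38255, so δ = -22.491°.
cos H₀ = −tan φ · tan δ = −tan(-2.5°) × tan(-22.491°) = -0.0181, so H₀ = 1.5889 rad = 91.04°.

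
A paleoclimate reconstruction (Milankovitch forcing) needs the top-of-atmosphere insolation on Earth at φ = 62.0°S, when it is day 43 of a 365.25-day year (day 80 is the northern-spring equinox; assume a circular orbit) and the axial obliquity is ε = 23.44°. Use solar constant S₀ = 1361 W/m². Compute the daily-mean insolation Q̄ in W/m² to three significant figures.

Q̄ ≈ 361 W/m²

Solar longitude: λ_s = 360° × (43 − 80)/365.25 = -36.468°, i.e. -36.468° + 360° = 323.532°.
sin δ = sin 23.44° × sin 323.532° = -0.23644, so δ = -13.676°.
cos H₀ = −tan(-62.0°) tan(-13.676°) = -0.4576, H₀ = 2.0461 rad.
Bracket: H₀ sin φ sin δ + cos φ cos δ sin H₀ = 2.0461×-0.88295×-0.23644 + 0.46947×0.97165×0.88913 = 0.427153 + 0.405586 = 0.832739.
Q̄ = (S₀/π) × [bracket] = (1361/π) × 0.832739 = 360.8 W/m².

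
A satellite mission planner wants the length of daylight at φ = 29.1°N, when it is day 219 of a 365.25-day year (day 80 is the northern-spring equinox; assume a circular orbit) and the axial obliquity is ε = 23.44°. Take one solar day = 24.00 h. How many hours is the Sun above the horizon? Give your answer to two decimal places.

Solar longitude: λ_s = 360° × (219 − 80)/365.25 = 137.002°.
sin δ = sin 23.44° × sin 137.002° = 0.27128, so δ = +15.740°.
cos H₀ = −tan φ · tan δ = −tan(+29.1°) × tan(+15.740°) = -0.1569, so H₀ = 1.7283 rad = 99.03°.
Daylight = 2H₀/(2π) × 24.00 h = (1.7283/π) × 24.00 = 13.20 h.

13.20 h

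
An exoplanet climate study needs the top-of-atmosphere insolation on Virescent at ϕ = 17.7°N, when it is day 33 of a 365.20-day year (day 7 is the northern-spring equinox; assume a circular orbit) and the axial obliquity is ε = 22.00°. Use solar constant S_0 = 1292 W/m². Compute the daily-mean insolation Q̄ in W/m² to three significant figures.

Q̄ ≈ 419 W/m²

Solar longitude: L_s = 360° × (33 − 7)/365.20 = 25.630°.
sin δ = sin 22.00° × sin 25.630° = 0.16204, so δ = +9.325°.
cos h₀ = −tan(+17.7°) tan(+9.325°) = -0.0524, h₀ = 1.6232 rad.
Bracket: h₀ sin ϕ sin δ + cos ϕ cos δ sin h₀ = 1.6232×0.30403×0.16204 + 0.95266×0.98678×0.99863 = 0.079967 + 0.938778 = 1.018745.
Q̄ = (S_0/π) × [bracket] = (1292/π) × 1.018745 = 419.0 W/m².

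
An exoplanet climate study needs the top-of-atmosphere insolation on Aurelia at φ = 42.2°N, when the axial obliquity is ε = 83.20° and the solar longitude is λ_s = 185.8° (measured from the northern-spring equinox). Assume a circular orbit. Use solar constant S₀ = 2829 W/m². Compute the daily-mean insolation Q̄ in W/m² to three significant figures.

Solar declination: sin δ = sin ε · sin λ_s = sin 83.20° × sin 185.8° = -0.10035, so δ = -5.759°.
cos H₀ = −tan(+42.2°) tan(-5.759°) = 0.0914, H₀ = 1.4792 rad.
Bracket: H₀ sin φ sin δ + cos φ cos δ sin H₀ = 1.4792×0.67172×-0.10035 + 0.74080×0.99495×0.99581 = -0.099709 + 0.733971 = 0.634262.
Q̄ = (S₀/π) × [bracket] = (2829/π) × 0.634262 = 571.2 W/m².

Q̄ ≈ 571 W/m²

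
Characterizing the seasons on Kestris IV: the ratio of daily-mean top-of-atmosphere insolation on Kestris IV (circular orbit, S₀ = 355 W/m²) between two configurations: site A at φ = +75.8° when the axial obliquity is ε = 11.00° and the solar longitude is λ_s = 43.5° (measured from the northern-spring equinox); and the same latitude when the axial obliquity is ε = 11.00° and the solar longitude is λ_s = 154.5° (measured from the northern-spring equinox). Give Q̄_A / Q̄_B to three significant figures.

Q̄_A / Q̄_B ≈ 1.25

— Configuration A (φ=+75.8°):
Solar declination: sin δ = sin ε · sin λ_s = sin 11.00° × sin 43.5° = 0.13134, so δ = +7.547°.
cos H₀ = −tan(+75.8°) tan(+7.547°) = -0.5236, H₀ = 2.1219 rad.
Bracket: H₀ sin φ sin δ + cos φ cos δ sin H₀ = 2.1219×0.96945×0.13134 + 0.24531×0.99134×0.85196 = 0.270176 + 0.207184 = 0.477360.
Q̄ = (S₀/π) × [bracket] = (355/π) × 0.477360 = 53.942 W/m².
— Configuration B (φ=+75.8°):
Solar declination: sin δ = sin ε · sin λ_s = sin 11.00° × sin 154.5° = 0.08215, so δ = +4.712°.
cos H₀ = −tan(+75.8°) tan(+4.712°) = -0.3257, H₀ = 1.9026 rad.
Bracket: H₀ sin φ sin δ + cos φ cos δ sin H₀ = 1.9026×0.96945×0.08215 + 0.24531×0.99662×0.94546 = 0.151524 + 0.231147 = 0.382671.
Q̄ = (S₀/π) × [bracket] = (355/π) × 0.382671 = 43.242 W/m².
Ratio Q̄_A / Q̄_B = 53.942 / 43.242 = 1.247.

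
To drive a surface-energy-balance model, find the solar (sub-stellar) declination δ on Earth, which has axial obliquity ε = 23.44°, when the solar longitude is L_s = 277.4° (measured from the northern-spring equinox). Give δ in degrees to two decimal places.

δ = -23.23°

sin δ = sin ε · sin L_s = sin 23.44° × sin 277.4° = -0.394475.
δ = arcsin(-0.394475) = -23.23°.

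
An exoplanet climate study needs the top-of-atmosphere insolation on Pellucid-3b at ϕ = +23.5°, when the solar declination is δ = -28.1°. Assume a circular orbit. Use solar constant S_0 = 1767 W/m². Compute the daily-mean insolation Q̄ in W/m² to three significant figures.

cos h₀ = −tan(+23.5°) tan(-28.100°) = 0.2322, h₀ = 1.3365 rad.
Bracket: h₀ sin ϕ sin δ + cos ϕ cos δ sin h₀ = 1.3365×0.39875×-0.47101 + 0.91706×0.88213×0.97268 = -0.251015 + 0.786865 = 0.535850.
Q̄ = (S_0/π) × [bracket] = (1767/π) × 0.535850 = 301.4 W/m².

Q̄ ≈ 301 W/m²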